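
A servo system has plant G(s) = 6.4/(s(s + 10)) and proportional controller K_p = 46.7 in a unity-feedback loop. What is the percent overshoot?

Closed-loop characteristic equation: s² + 10s + 298.9 = 0, so ω_n = 17.29 rad/s and ζ = 10/(2·17.29) = 0.2892.
%OS = 100·exp(−πζ/√(1−ζ²)) = 100·exp(−π·0.2892/√0.9164) = 38.7%.

38.7%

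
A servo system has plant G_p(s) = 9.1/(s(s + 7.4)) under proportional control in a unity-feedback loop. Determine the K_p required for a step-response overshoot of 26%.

K_p = 9.69

From %OS = 100·exp(−πζ/√(1−ζ²)) = 26%, ζ = −ln(0.26)/√(π²+ln²(0.26)) = 0.3941.
Characteristic equation s² + 7.4s + 9.1K_p = 0 gives ζ = 7.4/(2√(9.1K_p)).
Setting ζ = 0.3941: √(9.1K_p) = 7.4/(2·0.3941) = 9.389, so K_p = 88.15/9.1 = 9.69.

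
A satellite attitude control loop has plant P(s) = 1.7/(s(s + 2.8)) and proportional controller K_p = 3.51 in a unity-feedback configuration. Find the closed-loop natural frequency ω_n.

ω_n = 2.44 rad/s

The closed-loop denominator is s(s+2.8) + 3.51·1.7 = s² + 2.8s + 5.967.
So ω_n² = 5.967 ⇒ ω_n = 2.443 rad/s, and ζ = 2.8/(2ω_n) = 0.573.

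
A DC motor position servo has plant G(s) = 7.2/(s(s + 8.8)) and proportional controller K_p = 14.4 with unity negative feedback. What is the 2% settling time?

The closed-loop denominator s² + 8.8s + 103.7 gives ω_n = √103.7 = 10.18 and ζ = 8.8/(2ω_n) = 0.4321.
2% settling time T_s ≈ 4/(ζω_n) = 4/4.4 = 0.909 s.

T_s ≈ 0.909 s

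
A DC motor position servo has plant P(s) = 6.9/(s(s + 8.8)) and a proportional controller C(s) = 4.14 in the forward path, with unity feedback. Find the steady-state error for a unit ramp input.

0.308

The loop has one pole at the origin (type 1). Velocity error constant K_v = lim_{s→0} s·C(s)P(s) = 4.14·6.9/8.8 = 3.246.
Steady-state error to a unit ramp: e_ss = 1/K_v = 0.308.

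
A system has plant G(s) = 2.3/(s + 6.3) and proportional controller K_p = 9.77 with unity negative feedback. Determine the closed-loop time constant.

τ = 0.0348 s

Closed-loop transfer function: T(s) = K_p·G(s)/(1 + K_p·G(s)) = 22.47/(s + 6.3 + 22.47) = 22.47/(s + 28.77).
Time constant τ = 1/28.77 = 0.0348 s.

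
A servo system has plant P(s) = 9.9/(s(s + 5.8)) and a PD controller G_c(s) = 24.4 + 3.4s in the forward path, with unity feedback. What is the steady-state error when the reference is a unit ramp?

0.024

The loop has one pole at the origin (type 1). Velocity error constant K_v = lim_{s→0} s·G_c(s)P(s) = 24.4·9.9/5.8 = 41.65.
Steady-state error to a unit ramp: e_ss = 1/K_v = 0.024.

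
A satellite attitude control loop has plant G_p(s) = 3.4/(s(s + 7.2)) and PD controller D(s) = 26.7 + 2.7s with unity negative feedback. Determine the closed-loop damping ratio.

ζ = 0.86

Forward path: (26.7 + 2.7s)·3.4/(s(s+7.2)). The closed-loop characteristic equation is s² + (7.2 + 3.4·2.7)s + 3.4·26.7 = 0.
That is s² + 16.38s + 90.78 = 0, so ω_n = 9.528 rad/s and ζ = 16.38/(2·9.528) = 0.8596.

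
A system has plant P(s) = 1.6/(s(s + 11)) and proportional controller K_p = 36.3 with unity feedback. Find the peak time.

T_p = 0.596 s

The closed-loop denominator s² + 11s + 58.08 gives ω_n = √58.08 = 7.621 and ζ = 11/(2ω_n) = 0.7217.
Damped frequency ω_d = ω_n√(1−ζ²) = 5.275 rad/s, so peak time T_p = π/ω_d = 0.596 s.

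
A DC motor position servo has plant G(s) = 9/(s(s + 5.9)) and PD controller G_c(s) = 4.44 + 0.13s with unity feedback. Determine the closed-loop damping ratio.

Forward path: (4.44 + 0.13s)·9/(s(s+5.9)). The closed-loop characteristic equation is s² + (5.9 + 9·0.13)s + 9·4.44 = 0.
That is s² + 7.07s + 39.96 = 0, so ω_n = 6.321 rad/s and ζ = 7.07/(2·6.321) = 0.5592.

ζ = 0.559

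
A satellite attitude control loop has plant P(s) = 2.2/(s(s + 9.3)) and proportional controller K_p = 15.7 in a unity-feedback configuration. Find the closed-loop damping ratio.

ζ = 0.791

The closed-loop denominator is s(s+9.3) + 15.7·2.2 = s² + 9.3s + 34.54.
Matching s² + 2ζω_n s + ω_n²: ω_n = √34.54 = 5.877 rad/s and 2ζω_n = 9.3, so ζ = 9.3/(2·5.877) = 0.791.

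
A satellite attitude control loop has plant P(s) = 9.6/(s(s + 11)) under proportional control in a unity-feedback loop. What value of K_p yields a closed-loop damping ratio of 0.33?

K_p = 28.9

Closed-loop characteristic equation: s² + 11s + K_p·9.6 = 0.
So ω_n = √(9.6K_p) and 2ζω_n = 11, giving ζ = 11/(2√(9.6K_p)).
Setting ζ = 0.33: √(9.6K_p) = 11/(2·0.33) = 16.67, so K_p = 277.8/9.6 = 28.9.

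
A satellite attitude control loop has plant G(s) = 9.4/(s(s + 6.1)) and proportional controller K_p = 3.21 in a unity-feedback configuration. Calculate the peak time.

From 1 + K_pG(s) = 0: s² + 6.1s + 30.17 = 0 ⇒ ω_n = 5.493, ζ = 0.5552.
Damped frequency ω_d = ω_n√(1−ζ²) = 4.569 rad/s, so peak time T_p = π/ω_d = 0.688 s.

T_p = 0.688 s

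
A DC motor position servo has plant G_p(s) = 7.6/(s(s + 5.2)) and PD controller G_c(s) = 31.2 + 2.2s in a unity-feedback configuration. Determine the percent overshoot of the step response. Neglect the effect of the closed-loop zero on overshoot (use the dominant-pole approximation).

4.15%

Forward path: (31.2 + 2.2s)·7.6/(s(s+5.2)). The closed-loop characteristic equation is s² + (5.2 + 7.6·2.2)s + 7.6·31.2 = 0.
That is s² + 21.92s + 237.1 = 0, so ω_n = 15.4 rad/s and ζ = 21.92/(2·15.4) = 0.7117.
%OS = 100·exp(−πζ/√(1−ζ²)) = 4.15%.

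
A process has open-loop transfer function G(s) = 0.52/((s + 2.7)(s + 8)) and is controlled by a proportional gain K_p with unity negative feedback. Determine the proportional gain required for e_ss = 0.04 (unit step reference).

The loop is type 0, so e_ss(step) = 1/(1 + K_pos) with K_pos = K_p·G(0).
G(0) = 0.02407. Require 1/(1 + K_p·0.02407) = 0.04, so 1 + 0.02407·K_p = 25.
K_p = (25 − 1)/0.02407 = 997.

K_p = 997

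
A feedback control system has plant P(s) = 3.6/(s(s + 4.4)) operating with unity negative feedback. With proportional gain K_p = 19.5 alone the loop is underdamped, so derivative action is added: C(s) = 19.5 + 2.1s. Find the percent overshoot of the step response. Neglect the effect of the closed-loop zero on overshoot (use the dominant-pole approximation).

Forward path: (19.5 + 2.1s)·3.6/(s(s+4.4)). The closed-loop characteristic equation is s² + (4.4 + 3.6·2.1)s + 3.6·19.5 = 0.
That is s² + 11.96s + 70.2 = 0, so ω_n = 8.379 rad/s and ζ = 11.96/(2·8.379) = 0.7137.
%OS = 100·exp(−πζ/√(1−ζ²)) = 4.07%.

4.07%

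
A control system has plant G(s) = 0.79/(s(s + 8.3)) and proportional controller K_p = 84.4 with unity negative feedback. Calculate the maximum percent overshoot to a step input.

15.7%

Closed-loop characteristic equation: s² + 8.3s + 66.68 = 0, so ω_n = 8.166 rad/s and ζ = 8.3/(2·8.166) = 0.5082.
%OS = 100·exp(−πζ/√(1−ζ²)) = 100·exp(−π·0.5082/√0.7417) = 15.7%.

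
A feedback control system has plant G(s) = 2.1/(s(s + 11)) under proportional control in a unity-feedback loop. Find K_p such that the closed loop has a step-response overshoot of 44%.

From %OS = 100·exp(−πζ/√(1−ζ²)) = 44%, ζ = −ln(0.44)/√(π²+ln²(0.44)) = 0.2528.
Characteristic equation s² + 11s + 2.1K_p = 0 gives ζ = 11/(2√(2.1K_p)).
Setting ζ = 0.2528: √(2.1K_p) = 11/(2·0.2528) = 21.75, so K_p = 473.2/2.1 = 225.

K_p = 225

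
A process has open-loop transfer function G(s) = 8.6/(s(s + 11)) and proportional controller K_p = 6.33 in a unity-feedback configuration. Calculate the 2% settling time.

From 1 + K_pG(s) = 0: s² + 11s + 54.44 = 0 ⇒ ω_n = 7.378, ζ = 0.7454.
2% settling time T_s ≈ 4/(ζω_n) = 4/5.5 = 0.727 s.

T_s ≈ 0.727 s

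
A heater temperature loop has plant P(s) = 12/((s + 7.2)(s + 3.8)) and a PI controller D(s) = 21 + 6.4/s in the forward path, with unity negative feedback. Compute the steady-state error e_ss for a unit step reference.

The open loop D(s)P(s) has a pole at the origin (type 1), so the static position error constant is infinite and e_ss = 1/(1+∞) = 0.

0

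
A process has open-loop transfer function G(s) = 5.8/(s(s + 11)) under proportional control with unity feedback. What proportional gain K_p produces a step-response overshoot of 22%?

From %OS = 100·exp(−πζ/√(1−ζ²)) = 22%, ζ = −ln(0.22)/√(π²+ln²(0.22)) = 0.4342.
Characteristic equation s² + 11s + 5.8K_p = 0 gives ζ = 11/(2√(5.8K_p)).
Setting ζ = 0.4342: √(5.8K_p) = 11/(2·0.4342) = 12.67, so K_p = 160.5/5.8 = 27.7.

K_p = 27.7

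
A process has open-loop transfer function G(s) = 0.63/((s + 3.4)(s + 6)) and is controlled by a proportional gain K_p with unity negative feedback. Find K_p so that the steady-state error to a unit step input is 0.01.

For a type-0 loop with proportional control, e_ss = 1/(1 + K_p·G(0)).
G(0) = 0.03088. Require 1/(1 + K_p·0.03088) = 0.01, so 1 + 0.03088·K_p = 100.
K_p = (100 − 1)/0.03088 = 3210.

K_p = 3210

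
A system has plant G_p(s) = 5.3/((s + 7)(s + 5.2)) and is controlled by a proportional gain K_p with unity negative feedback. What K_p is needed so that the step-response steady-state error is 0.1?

The loop is type 0, so e_ss(step) = 1/(1 + K_pos) with K_pos = K_p·G_p(0).
G_p(0) = 0.1456. Require 1/(1 + K_p·0.1456) = 0.1, so 1 + 0.1456·K_p = 10.
K_p = (10 − 1)/0.1456 = 61.8.

K_p = 61.8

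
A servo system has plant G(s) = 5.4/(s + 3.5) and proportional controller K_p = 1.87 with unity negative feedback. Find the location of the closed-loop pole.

s = -13.6

Closed-loop transfer function: T(s) = K_p·G(s)/(1 + K_p·G(s)) = 10.1/(s + 3.5 + 10.1) = 10.1/(s + 13.6).
The closed-loop pole is at s = −13.6.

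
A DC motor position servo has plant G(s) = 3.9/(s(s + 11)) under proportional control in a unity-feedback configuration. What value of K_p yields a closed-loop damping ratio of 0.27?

K_p = 106

Closed-loop characteristic equation: s² + 11s + K_p·3.9 = 0.
So ω_n = √(3.9K_p) and 2ζω_n = 11, giving ζ = 11/(2√(3.9K_p)).
Setting ζ = 0.27: √(3.9K_p) = 11/(2·0.27) = 20.37, so K_p = 415/3.9 = 106.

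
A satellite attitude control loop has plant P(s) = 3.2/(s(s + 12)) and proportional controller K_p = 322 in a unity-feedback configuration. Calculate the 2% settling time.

Closed-loop characteristic equation: s² + 12s + 1030 = 0, so ω_n = 32.1 rad/s and ζ = 12/(2·32.1) = 0.1869.
2% settling time T_s ≈ 4/(ζω_n) = 4/6 = 0.667 s.

T_s ≈ 0.667 s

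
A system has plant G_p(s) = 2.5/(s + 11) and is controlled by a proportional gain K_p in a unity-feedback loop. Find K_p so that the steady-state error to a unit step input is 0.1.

The loop is type 0, so e_ss(step) = 1/(1 + K_pos) with K_pos = K_p·G_p(0).
G_p(0) = 0.2273. Require 1/(1 + K_p·0.2273) = 0.1, so 1 + 0.2273·K_p = 10.
K_p = (10 − 1)/0.2273 = 39.6.

K_p = 39.6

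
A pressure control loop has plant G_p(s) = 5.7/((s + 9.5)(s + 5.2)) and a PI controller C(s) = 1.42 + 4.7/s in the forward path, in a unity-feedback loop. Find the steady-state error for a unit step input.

The open loop C(s)G_p(s) has a pole at the origin (type 1), so the static position error constant is infinite and e_ss = 1/(1+∞) = 0.

0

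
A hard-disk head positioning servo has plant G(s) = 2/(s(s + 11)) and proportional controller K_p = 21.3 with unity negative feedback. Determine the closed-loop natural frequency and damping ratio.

With unity feedback the closed-loop characteristic equation is s² + 11s + 21.3·2 = s² + 11s + 42.6 = 0.
So ω_n² = 42.6 ⇒ ω_n = 6.527 rad/s, and ζ = 11/(2ω_n) = 0.843.

ω_n = 6.53 rad/s, ζ = 0.843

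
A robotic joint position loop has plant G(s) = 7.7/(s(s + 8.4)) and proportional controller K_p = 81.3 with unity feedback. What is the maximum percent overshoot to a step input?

58.6%

Closed-loop characteristic equation: s² + 8.4s + 626 = 0, so ω_n = 25.02 rad/s and ζ = 8.4/(2·25.02) = 0.1679.
%OS = 100·exp(−πζ/√(1−ζ²)) = 100·exp(−π·0.1679/√0.9718) = 58.6%.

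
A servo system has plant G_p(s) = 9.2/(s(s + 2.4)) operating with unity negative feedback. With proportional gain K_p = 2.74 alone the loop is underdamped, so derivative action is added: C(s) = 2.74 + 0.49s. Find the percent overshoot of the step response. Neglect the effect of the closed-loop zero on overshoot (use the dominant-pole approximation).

Forward path: (2.74 + 0.49s)·9.2/(s(s+2.4)). The closed-loop characteristic equation is s² + (2.4 + 9.2·0.49)s + 9.2·2.74 = 0.
That is s² + 6.908s + 25.21 = 0, so ω_n = 5.021 rad/s and ζ = 6.908/(2·5.021) = 0.6879.
%OS = 100·exp(−πζ/√(1−ζ²)) = 5.09%.

5.09%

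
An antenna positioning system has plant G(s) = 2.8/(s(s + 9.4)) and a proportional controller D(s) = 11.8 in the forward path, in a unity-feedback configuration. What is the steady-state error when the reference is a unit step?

0

The open loop D(s)G(s) has a pole at the origin (type 1), so the static position error constant is infinite and e_ss = 1/(1+∞) = 0.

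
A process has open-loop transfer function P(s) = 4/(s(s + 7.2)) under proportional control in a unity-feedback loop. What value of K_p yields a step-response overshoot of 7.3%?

From %OS = 100·exp(−πζ/√(1−ζ²)) = 7.3%, ζ = −ln(0.073)/√(π²+ln²(0.073)) = 0.6401.
Characteristic equation s² + 7.2s + 4K_p = 0 gives ζ = 7.2/(2√(4K_p)).
Setting ζ = 0.6401: √(4K_p) = 7.2/(2·0.6401) = 5.624, so K_p = 31.63/4 = 7.91.

K_p = 7.91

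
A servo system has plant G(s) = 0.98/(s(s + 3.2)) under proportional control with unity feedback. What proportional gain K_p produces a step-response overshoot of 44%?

K_p = 40.9

From %OS = 100·exp(−πζ/√(1−ζ²)) = 44%, ζ = −ln(0.44)/√(π²+ln²(0.44)) = 0.2528.
Characteristic equation s² + 3.2s + 0.98K_p = 0 gives ζ = 3.2/(2√(0.98K_p)).
Setting ζ = 0.2528: √(0.98K_p) = 3.2/(2·0.2528) = 6.328, so K_p = 40.05/0.98 = 40.9.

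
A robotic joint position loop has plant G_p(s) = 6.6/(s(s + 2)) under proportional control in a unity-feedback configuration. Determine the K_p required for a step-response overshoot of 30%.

From %OS = 100·exp(−πζ/√(1−ζ²)) = 30%, ζ = −ln(0.3)/√(π²+ln²(0.3)) = 0.3579.
Characteristic equation s² + 2s + 6.6K_p = 0 gives ζ = 2/(2√(6.6K_p)).
Setting ζ = 0.3579: √(6.6K_p) = 2/(2·0.3579) = 2.794, so K_p = 7.809/6.6 = 1.18.

K_p = 1.18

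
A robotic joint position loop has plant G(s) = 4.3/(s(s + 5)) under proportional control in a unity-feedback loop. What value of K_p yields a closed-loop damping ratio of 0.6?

Closed-loop characteristic equation: s² + 5s + K_p·4.3 = 0.
So ω_n = √(4.3K_p) and 2ζω_n = 5, giving ζ = 5/(2√(4.3K_p)).
Setting ζ = 0.6: √(4.3K_p) = 5/(2·0.6) = 4.167, so K_p = 17.36/4.3 = 4.04.

K_p = 4.04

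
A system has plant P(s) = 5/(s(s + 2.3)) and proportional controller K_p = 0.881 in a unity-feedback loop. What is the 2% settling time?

T_s ≈ 3.48 s

From 1 + K_pP(s) = 0: s² + 2.3s + 4.405 = 0 ⇒ ω_n = 2.099, ζ = 0.5479.
2% settling time T_s ≈ 4/(ζω_n) = 4/1.15 = 3.48 s.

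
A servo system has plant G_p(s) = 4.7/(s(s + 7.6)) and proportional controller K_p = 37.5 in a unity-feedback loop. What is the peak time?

Closed-loop characteristic equation: s² + 7.6s + 176.2 = 0, so ω_n = 13.28 rad/s and ζ = 7.6/(2·13.28) = 0.2862.
Damped frequency ω_d = ω_n√(1−ζ²) = 12.72 rad/s, so peak time T_p = π/ω_d = 0.247 s.

T_p = 0.247 s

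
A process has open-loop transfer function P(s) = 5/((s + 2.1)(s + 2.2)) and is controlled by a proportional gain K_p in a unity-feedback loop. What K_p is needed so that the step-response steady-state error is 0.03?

For a type-0 loop with proportional control, e_ss = 1/(1 + K_p·P(0)).
P(0) = 1.082. Require 1/(1 + K_p·1.082) = 0.03, so 1 + 1.082·K_p = 33.33.
K_p = (33.33 − 1)/1.082 = 29.9.

K_p = 29.9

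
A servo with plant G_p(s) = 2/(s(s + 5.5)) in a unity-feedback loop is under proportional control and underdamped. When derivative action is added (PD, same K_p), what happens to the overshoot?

The derivative term adds K·K_d to the s-coefficient of the characteristic equation, raising 2ζω_n while ω_n is unchanged; ζ increases, so overshoot decreases.

decrease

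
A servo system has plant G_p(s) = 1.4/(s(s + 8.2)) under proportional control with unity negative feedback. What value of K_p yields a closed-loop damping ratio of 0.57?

K_p = 37

Closed-loop characteristic equation: s² + 8.2s + K_p·1.4 = 0.
So ω_n = √(1.4K_p) and 2ζω_n = 8.2, giving ζ = 8.2/(2√(1.4K_p)).
Setting ζ = 0.57: √(1.4K_p) = 8.2/(2·0.57) = 7.193, so K_p = 51.74/1.4 = 37.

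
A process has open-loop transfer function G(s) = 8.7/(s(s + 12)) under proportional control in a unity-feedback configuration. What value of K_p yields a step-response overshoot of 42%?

K_p = 58.4

From %OS = 100·exp(−πζ/√(1−ζ²)) = 42%, ζ = −ln(0.42)/√(π²+ln²(0.42)) = 0.2662.
Characteristic equation s² + 12s + 8.7K_p = 0 gives ζ = 12/(2√(8.7K_p)).
Setting ζ = 0.2662: √(8.7K_p) = 12/(2·0.2662) = 22.54, so K_p = 508.1/8.7 = 58.4.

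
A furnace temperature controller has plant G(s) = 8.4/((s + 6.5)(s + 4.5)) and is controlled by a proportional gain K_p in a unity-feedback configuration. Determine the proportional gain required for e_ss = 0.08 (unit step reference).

K_p = 40

Steady-state error for a unit step on this type-0 loop is 1/(1 + K_p·G(0)).
G(0) = 0.2872. Require 1/(1 + K_p·0.2872) = 0.08, so 1 + 0.2872·K_p = 12.5.
K_p = (12.5 − 1)/0.2872 = 40.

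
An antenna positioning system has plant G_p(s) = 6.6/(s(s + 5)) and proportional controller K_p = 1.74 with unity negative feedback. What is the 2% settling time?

Closed-loop characteristic equation: s² + 5s + 11.48 = 0, so ω_n = 3.389 rad/s and ζ = 5/(2·3.389) = 0.7377.
2% settling time T_s ≈ 4/(ζω_n) = 4/2.5 = 1.6 s.

T_s ≈ 1.6 s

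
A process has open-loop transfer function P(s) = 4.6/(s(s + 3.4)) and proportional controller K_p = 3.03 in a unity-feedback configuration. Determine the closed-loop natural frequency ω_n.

ω_n = 3.73 rad/s

The closed-loop denominator is s(s+3.4) + 3.03·4.6 = s² + 3.4s + 13.94.
So ω_n² = 13.94 ⇒ ω_n = 3.733 rad/s, and ζ = 3.4/(2ω_n) = 0.455.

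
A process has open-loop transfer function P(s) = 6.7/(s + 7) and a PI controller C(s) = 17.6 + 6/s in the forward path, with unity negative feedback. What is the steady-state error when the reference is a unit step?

The open loop C(s)P(s) has a pole at the origin (type 1), so the static position error constant is infinite and e_ss = 1/(1+∞) = 0.

0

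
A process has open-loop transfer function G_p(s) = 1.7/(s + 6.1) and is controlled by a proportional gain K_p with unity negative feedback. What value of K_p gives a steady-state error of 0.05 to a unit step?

For a type-0 loop with proportional control, e_ss = 1/(1 + K_p·G_p(0)).
G_p(0) = 0.2787. Require 1/(1 + K_p·0.2787) = 0.05, so 1 + 0.2787·K_p = 20.
K_p = (20 − 1)/0.2787 = 68.2.

K_p = 68.2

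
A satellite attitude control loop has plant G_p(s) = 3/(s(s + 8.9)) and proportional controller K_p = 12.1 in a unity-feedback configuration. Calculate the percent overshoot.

From 1 + K_pG_p(s) = 0: s² + 8.9s + 36.3 = 0 ⇒ ω_n = 6.025, ζ = 0.7386.
%OS = 100·exp(−πζ/√(1−ζ²)) = 100·exp(−π·0.7386/√0.4545) = 3.2%.

3.2%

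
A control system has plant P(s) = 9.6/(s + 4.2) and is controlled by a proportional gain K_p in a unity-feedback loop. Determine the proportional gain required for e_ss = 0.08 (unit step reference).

The loop is type 0, so e_ss(step) = 1/(1 + K_pos) with K_pos = K_p·P(0).
P(0) = 2.286. Require 1/(1 + K_p·2.286) = 0.08, so 1 + 2.286·K_p = 12.5.
K_p = (12.5 − 1)/2.286 = 5.03.

K_p = 5.03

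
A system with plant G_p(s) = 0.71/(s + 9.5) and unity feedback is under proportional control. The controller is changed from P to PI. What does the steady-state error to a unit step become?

Adding integral action puts a pole at s = 0 in the forward path, raising the system type to 1; a type-1 loop has zero steady-state error to a step.

0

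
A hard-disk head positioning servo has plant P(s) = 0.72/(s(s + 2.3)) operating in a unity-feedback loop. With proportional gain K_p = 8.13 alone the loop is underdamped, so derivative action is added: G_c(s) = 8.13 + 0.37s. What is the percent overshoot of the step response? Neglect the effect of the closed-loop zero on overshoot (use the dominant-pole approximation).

Forward path: (8.13 + 0.37s)·0.72/(s(s+2.3)). The closed-loop characteristic equation is s² + (2.3 + 0.72·0.37)s + 0.72·8.13 = 0.
That is s² + 2.566s + 5.854 = 0, so ω_n = 2.419 rad/s and ζ = 2.566/(2·2.419) = 0.5304.
%OS = 100·exp(−πζ/√(1−ζ²)) = 14%.

14%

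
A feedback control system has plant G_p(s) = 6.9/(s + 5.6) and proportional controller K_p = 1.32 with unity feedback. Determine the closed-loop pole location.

s = -14.71

Closed-loop transfer function: T(s) = K_p·G_p(s)/(1 + K_p·G_p(s)) = 9.108/(s + 5.6 + 9.108) = 9.108/(s + 14.71).
The closed-loop pole is at s = −14.71.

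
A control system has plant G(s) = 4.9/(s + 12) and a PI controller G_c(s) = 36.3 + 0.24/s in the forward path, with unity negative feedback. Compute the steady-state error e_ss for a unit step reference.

0

The open loop G_c(s)G(s) has a pole at the origin (type 1), so the static position error constant is infinite and e_ss = 1/(1+∞) = 0.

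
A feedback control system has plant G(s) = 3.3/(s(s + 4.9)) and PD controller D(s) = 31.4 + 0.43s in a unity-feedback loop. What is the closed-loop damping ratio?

ζ = 0.31

Forward path: (31.4 + 0.43s)·3.3/(s(s+4.9)). The closed-loop characteristic equation is s² + (4.9 + 3.3·0.43)s + 3.3·31.4 = 0.
That is s² + 6.319s + 103.6 = 0, so ω_n = 10.18 rad/s and ζ = 6.319/(2·10.18) = 0.3104.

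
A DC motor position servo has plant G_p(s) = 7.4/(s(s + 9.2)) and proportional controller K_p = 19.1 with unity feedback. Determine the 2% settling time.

T_s ≈ 0.87 s

The closed-loop denominator s² + 9.2s + 141.3 gives ω_n = √141.3 = 11.89 and ζ = 9.2/(2ω_n) = 0.3869.
2% settling time T_s ≈ 4/(ζω_n) = 4/4.6 = 0.87 s.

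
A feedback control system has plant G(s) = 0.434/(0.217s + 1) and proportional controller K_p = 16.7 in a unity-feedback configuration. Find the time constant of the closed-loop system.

τ = 0.0263 s

Closed loop: T(s) = K_p·G/(1+K_p·G) = 7.248/(0.217s + 1 + 7.248), with pole at s = −(1 + 7.248)/0.217 = −38.01.
Closed-loop time constant τ = 1/38.01 = 0.0263 s.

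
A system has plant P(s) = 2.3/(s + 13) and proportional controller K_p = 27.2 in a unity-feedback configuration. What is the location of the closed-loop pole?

Closed-loop transfer function: T(s) = K_p·P(s)/(1 + K_p·P(s)) = 62.56/(s + 13 + 62.56) = 62.56/(s + 75.56).
The closed-loop pole is at s = −75.56.

s = -75.56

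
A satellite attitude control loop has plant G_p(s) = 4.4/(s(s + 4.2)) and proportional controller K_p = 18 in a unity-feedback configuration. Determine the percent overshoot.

46.6%

Closed-loop characteristic equation: s² + 4.2s + 79.2 = 0, so ω_n = 8.899 rad/s and ζ = 4.2/(2·8.899) = 0.236.
%OS = 100·exp(−πζ/√(1−ζ²)) = 100·exp(−π·0.236/√0.9443) = 46.6%.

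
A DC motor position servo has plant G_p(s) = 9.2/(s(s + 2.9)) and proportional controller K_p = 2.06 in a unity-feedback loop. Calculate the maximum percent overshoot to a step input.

The closed-loop denominator s² + 2.9s + 18.95 gives ω_n = √18.95 = 4.353 and ζ = 2.9/(2ω_n) = 0.3331.
%OS = 100·exp(−πζ/√(1−ζ²)) = 100·exp(−π·0.3331/√0.8891) = 33%.

33%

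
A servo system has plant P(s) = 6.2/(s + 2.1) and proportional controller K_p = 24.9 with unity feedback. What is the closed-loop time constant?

Closed-loop transfer function: T(s) = K_p·P(s)/(1 + K_p·P(s)) = 154.4/(s + 2.1 + 154.4) = 154.4/(s + 156.5).
Time constant τ = 1/156.5 = 0.00639 s.

τ = 0.00639 s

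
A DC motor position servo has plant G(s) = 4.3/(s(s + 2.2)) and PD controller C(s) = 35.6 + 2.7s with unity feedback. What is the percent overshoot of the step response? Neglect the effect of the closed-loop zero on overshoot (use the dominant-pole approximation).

12.1%

Forward path: (35.6 + 2.7s)·4.3/(s(s+2.2)). The closed-loop characteristic equation is s² + (2.2 + 4.3·2.7)s + 4.3·35.6 = 0.
That is s² + 13.81s + 153.1 = 0, so ω_n = 12.37 rad/s and ζ = 13.81/(2·12.37) = 0.5581.
%OS = 100·exp(−πζ/√(1−ζ²)) = 12.1%.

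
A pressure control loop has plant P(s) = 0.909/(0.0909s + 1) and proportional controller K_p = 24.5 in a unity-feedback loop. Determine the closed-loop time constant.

Closed loop: T(s) = K_p·P/(1+K_p·P) = 22.27/(0.0909s + 1 + 22.27), with pole at s = −(1 + 22.27)/0.0909 = −256.
Closed-loop time constant τ = 1/256 = 0.00391 s.

τ = 0.00391 s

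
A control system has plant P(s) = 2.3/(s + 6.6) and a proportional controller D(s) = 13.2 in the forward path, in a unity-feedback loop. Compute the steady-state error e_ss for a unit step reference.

The loop is type 0. Static position error constant K_pos = D(0)·P(0) = 13.2·0.3485 = 4.6.
Steady-state error to a unit step: e_ss = 1/(1+K_pos) = 1/5.6 = 0.179.

0.179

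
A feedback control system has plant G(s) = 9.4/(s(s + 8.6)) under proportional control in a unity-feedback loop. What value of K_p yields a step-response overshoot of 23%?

K_p = 11

From %OS = 100·exp(−πζ/√(1−ζ²)) = 23%, ζ = −ln(0.23)/√(π²+ln²(0.23)) = 0.4237.
Characteristic equation s² + 8.6s + 9.4K_p = 0 gives ζ = 8.6/(2√(9.4K_p)).
Setting ζ = 0.4237: √(9.4K_p) = 8.6/(2·0.4237) = 10.15, so K_p = 103/9.4 = 11.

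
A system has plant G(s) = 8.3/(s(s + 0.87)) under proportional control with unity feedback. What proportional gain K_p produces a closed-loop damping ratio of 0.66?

Closed-loop characteristic equation: s² + 0.87s + K_p·8.3 = 0.
So ω_n = √(8.3K_p) and 2ζω_n = 0.87, giving ζ = 0.87/(2√(8.3K_p)).
Setting ζ = 0.66: √(8.3K_p) = 0.87/(2·0.66) = 0.6591, so K_p = 0.4344/8.3 = 0.0523.

K_p = 0.0523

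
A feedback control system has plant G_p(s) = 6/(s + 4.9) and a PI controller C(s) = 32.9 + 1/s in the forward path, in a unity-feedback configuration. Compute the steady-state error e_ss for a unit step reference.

0

The open loop C(s)G_p(s) has a pole at the origin (type 1), so the static position error constant is infinite and e_ss = 1/(1+∞) = 0.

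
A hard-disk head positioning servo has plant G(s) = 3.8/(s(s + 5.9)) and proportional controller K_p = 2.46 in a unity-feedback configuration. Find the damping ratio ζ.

ζ = 0.965

The closed-loop denominator is s(s+5.9) + 2.46·3.8 = s² + 5.9s + 9.348.
So ω_n² = 9.348 ⇒ ω_n = 3.057 rad/s, and ζ = 5.9/(2ω_n) = 0.965.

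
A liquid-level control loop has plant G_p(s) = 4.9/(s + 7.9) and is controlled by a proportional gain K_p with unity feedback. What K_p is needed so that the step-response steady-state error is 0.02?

K_p = 79

Steady-state error for a unit step on this type-0 loop is 1/(1 + K_p·G_p(0)).
G_p(0) = 0.6203. Require 1/(1 + K_p·0.6203) = 0.02, so 1 + 0.6203·K_p = 50.
K_p = (50 − 1)/0.6203 = 79.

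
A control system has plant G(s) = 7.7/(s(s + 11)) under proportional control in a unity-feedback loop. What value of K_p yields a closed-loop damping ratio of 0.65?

K_p = 9.3

Closed-loop characteristic equation: s² + 11s + K_p·7.7 = 0.
So ω_n = √(7.7K_p) and 2ζω_n = 11, giving ζ = 11/(2√(7.7K_p)).
Setting ζ = 0.65: √(7.7K_p) = 11/(2·0.65) = 8.462, so K_p = 71.6/7.7 = 9.3.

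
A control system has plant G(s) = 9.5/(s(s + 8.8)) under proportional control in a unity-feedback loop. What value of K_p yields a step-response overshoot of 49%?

From %OS = 100·exp(−πζ/√(1−ζ²)) = 49%, ζ = −ln(0.49)/√(π²+ln²(0.49)) = 0.2214.
Characteristic equation s² + 8.8s + 9.5K_p = 0 gives ζ = 8.8/(2√(9.5K_p)).
Setting ζ = 0.2214: √(9.5K_p) = 8.8/(2·0.2214) = 19.87, so K_p = 394.9/9.5 = 41.6.

K_p = 41.6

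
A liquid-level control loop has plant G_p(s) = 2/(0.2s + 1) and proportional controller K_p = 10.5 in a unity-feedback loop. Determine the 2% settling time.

T_s ≈ 0.0364 s

Closed loop: T(s) = K_p·G_p/(1+K_p·G_p) = 21/(0.2s + 1 + 21), with pole at s = −(1 + 21)/0.2 = −110.
τ = 1/110 = 0.009091 s, so 2% settling time ≈ 4τ = 0.0364 s.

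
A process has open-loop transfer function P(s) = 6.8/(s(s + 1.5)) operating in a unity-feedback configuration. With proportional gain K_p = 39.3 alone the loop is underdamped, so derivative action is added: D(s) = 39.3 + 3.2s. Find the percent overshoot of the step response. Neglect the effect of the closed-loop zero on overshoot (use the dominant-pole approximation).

4.16%

Forward path: (39.3 + 3.2s)·6.8/(s(s+1.5)). The closed-loop characteristic equation is s² + (1.5 + 6.8·3.2)s + 6.8·39.3 = 0.
That is s² + 23.26s + 267.2 = 0, so ω_n = 16.35 rad/s and ζ = 23.26/(2·16.35) = 0.7114.
%OS = 100·exp(−πζ/√(1−ζ²)) = 4.16%.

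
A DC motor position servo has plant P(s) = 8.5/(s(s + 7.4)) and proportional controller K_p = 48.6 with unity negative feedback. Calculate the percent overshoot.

55.9%

From 1 + K_pP(s) = 0: s² + 7.4s + 413.1 = 0 ⇒ ω_n = 20.32, ζ = 0.182.
%OS = 100·exp(−πζ/√(1−ζ²)) = 100·exp(−π·0.182/√0.9669) = 55.9%.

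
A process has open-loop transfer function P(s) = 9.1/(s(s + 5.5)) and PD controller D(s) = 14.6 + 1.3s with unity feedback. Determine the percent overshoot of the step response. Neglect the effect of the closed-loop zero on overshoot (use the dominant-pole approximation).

2.78%

Forward path: (14.6 + 1.3s)·9.1/(s(s+5.5)). The closed-loop characteristic equation is s² + (5.5 + 9.1·1.3)s + 9.1·14.6 = 0.
That is s² + 17.33s + 132.9 = 0, so ω_n = 11.53 rad/s and ζ = 17.33/(2·11.53) = 0.7517.
%OS = 100·exp(−πζ/√(1−ζ²)) = 2.78%.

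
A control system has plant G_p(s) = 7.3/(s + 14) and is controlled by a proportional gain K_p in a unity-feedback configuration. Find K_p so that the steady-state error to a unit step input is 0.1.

The loop is type 0, so e_ss(step) = 1/(1 + K_pos) with K_pos = K_p·G_p(0).
G_p(0) = 0.5214. Require 1/(1 + K_p·0.5214) = 0.1, so 1 + 0.5214·K_p = 10.
K_p = (10 − 1)/0.5214 = 17.3.

K_p = 17.3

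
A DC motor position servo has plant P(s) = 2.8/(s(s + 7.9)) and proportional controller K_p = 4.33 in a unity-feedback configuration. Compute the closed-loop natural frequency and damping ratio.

The closed-loop denominator is s(s+7.9) + 4.33·2.8 = s² + 7.9s + 12.12.
Matching s² + 2ζω_n s + ω_n²: ω_n = √12.12 = 3.482 rad/s and 2ζω_n = 7.9, so ζ = 7.9/(2·3.482) = 1.13.

ω_n = 3.48 rad/s, ζ = 1.13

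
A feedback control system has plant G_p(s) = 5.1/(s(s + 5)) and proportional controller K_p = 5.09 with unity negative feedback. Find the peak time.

Closed-loop characteristic equation: s² + 5s + 25.96 = 0, so ω_n = 5.095 rad/s and ζ = 5/(2·5.095) = 0.4907.
Damped frequency ω_d = ω_n√(1−ζ²) = 4.439 rad/s, so peak time T_p = π/ω_d = 0.708 s.

T_p = 0.708 s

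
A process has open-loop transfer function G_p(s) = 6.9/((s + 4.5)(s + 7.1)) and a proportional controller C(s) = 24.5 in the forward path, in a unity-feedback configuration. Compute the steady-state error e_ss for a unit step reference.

The loop is type 0. Static position error constant K_pos = C(0)·G_p(0) = 24.5·0.216 = 5.291.
Steady-state error to a unit step: e_ss = 1/(1+K_pos) = 1/6.291 = 0.159.

0.159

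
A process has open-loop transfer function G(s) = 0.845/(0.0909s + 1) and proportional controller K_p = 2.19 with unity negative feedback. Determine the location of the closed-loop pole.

Closed loop: T(s) = K_p·G/(1+K_p·G) = 1.851/(0.0909s + 1 + 1.851), with pole at s = −(1 + 1.851)/0.0909 = −31.36.

s = -31.36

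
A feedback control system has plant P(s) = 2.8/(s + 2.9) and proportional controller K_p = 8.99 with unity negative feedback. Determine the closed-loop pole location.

s = -28.07

Closed-loop transfer function: T(s) = K_p·P(s)/(1 + K_p·P(s)) = 25.17/(s + 2.9 + 25.17) = 25.17/(s + 28.07).
The closed-loop pole is at s = −28.07.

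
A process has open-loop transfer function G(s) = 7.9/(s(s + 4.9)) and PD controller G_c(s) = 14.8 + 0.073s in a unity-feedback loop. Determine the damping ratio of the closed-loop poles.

Forward path: (14.8 + 0.073s)·7.9/(s(s+4.9)). The closed-loop characteristic equation is s² + (4.9 + 7.9·0.073)s + 7.9·14.8 = 0.
That is s² + 5.477s + 116.9 = 0, so ω_n = 10.81 rad/s and ζ = 5.477/(2·10.81) = 0.2532.

ζ = 0.253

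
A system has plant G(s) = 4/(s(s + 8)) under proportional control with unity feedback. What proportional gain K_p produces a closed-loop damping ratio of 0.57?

K_p = 12.3

Closed-loop characteristic equation: s² + 8s + K_p·4 = 0.
So ω_n = √(4K_p) and 2ζω_n = 8, giving ζ = 8/(2√(4K_p)).
Setting ζ = 0.57: √(4K_p) = 8/(2·0.57) = 7.018, so K_p = 49.25/4 = 12.3.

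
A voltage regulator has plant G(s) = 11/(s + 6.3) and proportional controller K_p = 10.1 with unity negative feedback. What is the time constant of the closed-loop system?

τ = 0.00852 s

Closed-loop transfer function: T(s) = K_p·G(s)/(1 + K_p·G(s)) = 111.1/(s + 6.3 + 111.1) = 111.1/(s + 117.4).
Time constant τ = 1/117.4 = 0.00852 s.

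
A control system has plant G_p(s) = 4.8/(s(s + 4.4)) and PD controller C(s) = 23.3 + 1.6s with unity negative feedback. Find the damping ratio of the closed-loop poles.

ζ = 0.571

Forward path: (23.3 + 1.6s)·4.8/(s(s+4.4)). The closed-loop characteristic equation is s² + (4.4 + 4.8·1.6)s + 4.8·23.3 = 0.
That is s² + 12.08s + 111.8 = 0, so ω_n = 10.58 rad/s and ζ = 12.08/(2·10.58) = 0.5711.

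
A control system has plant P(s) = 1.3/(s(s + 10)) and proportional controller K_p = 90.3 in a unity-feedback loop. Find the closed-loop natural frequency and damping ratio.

The closed-loop denominator is s(s+10) + 90.3·1.3 = s² + 10s + 117.4.
So ω_n² = 117.4 ⇒ ω_n = 10.83 rad/s, and ζ = 10/(2ω_n) = 0.461.

ω_n = 10.8 rad/s, ζ = 0.461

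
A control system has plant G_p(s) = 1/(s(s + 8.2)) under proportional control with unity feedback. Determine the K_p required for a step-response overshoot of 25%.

K_p = 103

From %OS = 100·exp(−πζ/√(1−ζ²)) = 25%, ζ = −ln(0.25)/√(π²+ln²(0.25)) = 0.4037.
Characteristic equation s² + 8.2s + 1K_p = 0 gives ζ = 8.2/(2√(1K_p)).
Setting ζ = 0.4037: √(1K_p) = 8.2/(2·0.4037) = 10.16, so K_p = 103.1/1 = 103.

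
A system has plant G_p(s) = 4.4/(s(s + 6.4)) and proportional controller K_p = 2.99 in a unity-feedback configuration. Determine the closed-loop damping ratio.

The closed-loop denominator is s(s+6.4) + 2.99·4.4 = s² + 6.4s + 13.16.
So ω_n² = 13.16 ⇒ ω_n = 3.627 rad/s, and ζ = 6.4/(2ω_n) = 0.882.

ζ = 0.882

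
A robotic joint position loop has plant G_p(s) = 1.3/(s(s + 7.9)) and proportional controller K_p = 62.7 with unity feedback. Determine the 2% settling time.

The closed-loop denominator s² + 7.9s + 81.51 gives ω_n = √81.51 = 9.028 and ζ = 7.9/(2ω_n) = 0.4375.
2% settling time T_s ≈ 4/(ζω_n) = 4/3.95 = 1.01 s.

T_s ≈ 1.01 s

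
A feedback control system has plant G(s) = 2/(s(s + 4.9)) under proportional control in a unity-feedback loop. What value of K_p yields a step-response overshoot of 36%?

From %OS = 100·exp(−πζ/√(1−ζ²)) = 36%, ζ = −ln(0.36)/√(π²+ln²(0.36)) = 0.3093.
Characteristic equation s² + 4.9s + 2K_p = 0 gives ζ = 4.9/(2√(2K_p)).
Setting ζ = 0.3093: √(2K_p) = 4.9/(2·0.3093) = 7.922, so K_p = 62.76/2 = 31.4.

K_p = 31.4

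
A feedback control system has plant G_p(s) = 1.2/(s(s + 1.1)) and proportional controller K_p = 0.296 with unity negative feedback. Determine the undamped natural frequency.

With unity feedback the closed-loop characteristic equation is s² + 1.1s + 0.296·1.2 = s² + 1.1s + 0.3552 = 0.
Matching s² + 2ζω_n s + ω_n²: ω_n = √0.3552 = 0.596 rad/s and 2ζω_n = 1.1, so ζ = 1.1/(2·0.596) = 0.923.

ω_n = 0.596 rad/s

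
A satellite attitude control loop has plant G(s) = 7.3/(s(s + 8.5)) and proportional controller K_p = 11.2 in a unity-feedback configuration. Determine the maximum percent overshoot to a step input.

From 1 + K_pG(s) = 0: s² + 8.5s + 81.76 = 0 ⇒ ω_n = 9.042, ζ = 0.47.
%OS = 100·exp(−πζ/√(1−ζ²)) = 100·exp(−π·0.47/√0.7791) = 18.8%.

18.8%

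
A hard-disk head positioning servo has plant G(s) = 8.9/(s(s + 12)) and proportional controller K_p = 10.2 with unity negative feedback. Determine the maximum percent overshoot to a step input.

7.83%

From 1 + K_pG(s) = 0: s² + 12s + 90.78 = 0 ⇒ ω_n = 9.528, ζ = 0.6297.
%OS = 100·exp(−πζ/√(1−ζ²)) = 100·exp(−π·0.6297/√0.6034) = 7.83%.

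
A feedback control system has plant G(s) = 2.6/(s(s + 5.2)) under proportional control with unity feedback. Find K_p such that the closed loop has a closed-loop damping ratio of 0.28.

Closed-loop characteristic equation: s² + 5.2s + K_p·2.6 = 0.
So ω_n = √(2.6K_p) and 2ζω_n = 5.2, giving ζ = 5.2/(2√(2.6K_p)).
Setting ζ = 0.28: √(2.6K_p) = 5.2/(2·0.28) = 9.286, so K_p = 86.22/2.6 = 33.2.

K_p = 33.2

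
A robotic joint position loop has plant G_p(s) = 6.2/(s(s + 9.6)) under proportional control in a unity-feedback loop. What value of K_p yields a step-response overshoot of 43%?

K_p = 55.2

From %OS = 100·exp(−πζ/√(1−ζ²)) = 43%, ζ = −ln(0.43)/√(π²+ln²(0.43)) = 0.2594.
Characteristic equation s² + 9.6s + 6.2K_p = 0 gives ζ = 9.6/(2√(6.2K_p)).
Setting ζ = 0.2594: √(6.2K_p) = 9.6/(2·0.2594) = 18.5, so K_p = 342.3/6.2 = 55.2.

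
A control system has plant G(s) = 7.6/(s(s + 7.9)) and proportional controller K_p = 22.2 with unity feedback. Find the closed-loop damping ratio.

The closed-loop denominator is s(s+7.9) + 22.2·7.6 = s² + 7.9s + 168.7.
Matching s² + 2ζω_n s + ω_n²: ω_n = √168.7 = 12.99 rad/s and 2ζω_n = 7.9, so ζ = 7.9/(2·12.99) = 0.304.

ζ = 0.304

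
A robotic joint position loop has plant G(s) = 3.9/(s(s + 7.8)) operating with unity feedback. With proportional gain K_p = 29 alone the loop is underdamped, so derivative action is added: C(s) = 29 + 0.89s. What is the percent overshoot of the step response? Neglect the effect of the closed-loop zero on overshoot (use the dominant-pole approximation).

Forward path: (29 + 0.89s)·3.9/(s(s+7.8)). The closed-loop characteristic equation is s² + (7.8 + 3.9·0.89)s + 3.9·29 = 0.
That is s² + 11.27s + 113.1 = 0, so ω_n = 10.63 rad/s and ζ = 11.27/(2·10.63) = 0.5299.
%OS = 100·exp(−πζ/√(1−ζ²)) = 14%.

14%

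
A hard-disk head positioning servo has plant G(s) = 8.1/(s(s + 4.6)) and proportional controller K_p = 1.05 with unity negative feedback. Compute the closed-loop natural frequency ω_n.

1 + K_p·G(s) = 0 gives s² + 4.6s + 8.505 = 0.
So ω_n² = 8.505 ⇒ ω_n = 2.916 rad/s, and ζ = 4.6/(2ω_n) = 0.789.

ω_n = 2.92 rad/s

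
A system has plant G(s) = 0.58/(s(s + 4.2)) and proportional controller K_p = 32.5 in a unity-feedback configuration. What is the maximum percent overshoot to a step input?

The closed-loop denominator s² + 4.2s + 18.85 gives ω_n = √18.85 = 4.342 and ζ = 4.2/(2ω_n) = 0.4837.
%OS = 100·exp(−πζ/√(1−ζ²)) = 100·exp(−π·0.4837/√0.766) = 17.6%.

17.6%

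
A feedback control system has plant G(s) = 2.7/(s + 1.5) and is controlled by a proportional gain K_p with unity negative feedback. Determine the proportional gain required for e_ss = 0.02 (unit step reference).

K_p = 27.2

The loop is type 0, so e_ss(step) = 1/(1 + K_pos) with K_pos = K_p·G(0).
G(0) = 1.8. Require 1/(1 + K_p·1.8) = 0.02, so 1 + 1.8·K_p = 50.
K_p = (50 − 1)/1.8 = 27.2.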